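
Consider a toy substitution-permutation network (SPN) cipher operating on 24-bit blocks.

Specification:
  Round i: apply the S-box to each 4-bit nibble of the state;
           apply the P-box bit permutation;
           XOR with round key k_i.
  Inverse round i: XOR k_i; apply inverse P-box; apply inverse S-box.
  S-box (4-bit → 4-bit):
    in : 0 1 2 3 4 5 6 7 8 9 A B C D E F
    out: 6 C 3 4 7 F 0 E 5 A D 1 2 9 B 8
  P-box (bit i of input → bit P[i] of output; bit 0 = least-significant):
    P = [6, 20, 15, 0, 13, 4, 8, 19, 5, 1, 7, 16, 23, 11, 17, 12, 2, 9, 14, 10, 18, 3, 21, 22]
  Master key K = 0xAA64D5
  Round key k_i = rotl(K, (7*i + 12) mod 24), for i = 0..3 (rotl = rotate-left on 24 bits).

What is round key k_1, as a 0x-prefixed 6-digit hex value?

0xAD5326

K = 0xAA64D5
k_0 = rotl(K, (7*0+12) mod 24) = rotl(K, 12) = 0x4D5AA6
k_1 = rotl(K, (7*1+12) mod 24) = rotl(K, 19) = 0xAD5326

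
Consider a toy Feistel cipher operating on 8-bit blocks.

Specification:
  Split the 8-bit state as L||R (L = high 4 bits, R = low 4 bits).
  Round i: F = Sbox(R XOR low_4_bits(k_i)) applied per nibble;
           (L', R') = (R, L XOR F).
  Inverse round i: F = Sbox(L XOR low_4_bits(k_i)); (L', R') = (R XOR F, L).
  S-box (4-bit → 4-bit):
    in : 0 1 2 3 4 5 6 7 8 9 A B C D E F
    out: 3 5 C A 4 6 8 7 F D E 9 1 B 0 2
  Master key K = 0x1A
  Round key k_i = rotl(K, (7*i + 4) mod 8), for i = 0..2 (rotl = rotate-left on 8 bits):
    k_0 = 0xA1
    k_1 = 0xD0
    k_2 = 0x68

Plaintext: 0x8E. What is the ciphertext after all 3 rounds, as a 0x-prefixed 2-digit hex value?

0x05

s_0 = plaintext = 0x8E
s_1 = Round(s_0, k_0) = 0xEA
s_2 = Round(s_1, k_1) = 0xA0
s_3 = Round(s_2, k_2) = 0x05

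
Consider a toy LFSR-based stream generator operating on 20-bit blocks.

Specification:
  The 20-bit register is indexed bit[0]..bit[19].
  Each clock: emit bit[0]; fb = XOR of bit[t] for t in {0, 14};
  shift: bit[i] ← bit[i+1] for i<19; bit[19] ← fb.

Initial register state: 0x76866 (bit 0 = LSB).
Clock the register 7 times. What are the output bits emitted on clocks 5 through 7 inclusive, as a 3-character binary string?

011

reg_0 = 0x76866
clock 1: out=0, reg = 0xBB433
clock 2: out=1, reg = 0xDDA19
clock 3: out=1, reg = 0x6ED0C
clock 4: out=0, reg = 0xB7686
clock 5: out=0, reg = 0xDBB43
clock 6: out=1, reg = 0xEDDA1
clock 7: out=1, reg = 0x76ED0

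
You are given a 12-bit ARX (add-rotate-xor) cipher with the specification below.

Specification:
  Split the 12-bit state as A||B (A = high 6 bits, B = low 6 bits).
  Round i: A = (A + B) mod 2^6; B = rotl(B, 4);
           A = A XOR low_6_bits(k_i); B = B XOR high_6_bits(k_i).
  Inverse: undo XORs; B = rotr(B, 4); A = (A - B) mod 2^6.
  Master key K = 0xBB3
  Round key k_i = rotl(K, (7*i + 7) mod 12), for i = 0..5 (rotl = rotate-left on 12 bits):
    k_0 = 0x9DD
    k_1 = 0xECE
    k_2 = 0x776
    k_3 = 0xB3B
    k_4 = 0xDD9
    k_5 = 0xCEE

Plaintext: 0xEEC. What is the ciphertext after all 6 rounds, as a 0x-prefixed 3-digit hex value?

s_0 = plaintext = 0xEEC
s_1 = Round(s_0, k_0) = 0xEAC
s_2 = Round(s_1, k_1) = 0xA30
s_3 = Round(s_2, k_2) = 0xB91
s_4 = Round(s_3, k_3) = 0x138
s_5 = Round(s_4, k_4) = 0x979
s_6 = Round(s_5, k_5) = 0xC2D

0xC2D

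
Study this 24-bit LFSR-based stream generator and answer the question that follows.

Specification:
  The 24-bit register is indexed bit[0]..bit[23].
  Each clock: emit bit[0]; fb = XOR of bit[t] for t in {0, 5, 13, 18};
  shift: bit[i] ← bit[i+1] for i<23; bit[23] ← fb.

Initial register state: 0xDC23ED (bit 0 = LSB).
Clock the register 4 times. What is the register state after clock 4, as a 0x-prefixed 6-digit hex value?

0x4DC23E

reg_0 = 0xDC23ED
clock 1: out=1, reg = 0x6E11F6
clock 2: out=0, reg = 0x3708FB
clock 3: out=1, reg = 0x9B847D
clock 4: out=1, reg = 0x4DC23E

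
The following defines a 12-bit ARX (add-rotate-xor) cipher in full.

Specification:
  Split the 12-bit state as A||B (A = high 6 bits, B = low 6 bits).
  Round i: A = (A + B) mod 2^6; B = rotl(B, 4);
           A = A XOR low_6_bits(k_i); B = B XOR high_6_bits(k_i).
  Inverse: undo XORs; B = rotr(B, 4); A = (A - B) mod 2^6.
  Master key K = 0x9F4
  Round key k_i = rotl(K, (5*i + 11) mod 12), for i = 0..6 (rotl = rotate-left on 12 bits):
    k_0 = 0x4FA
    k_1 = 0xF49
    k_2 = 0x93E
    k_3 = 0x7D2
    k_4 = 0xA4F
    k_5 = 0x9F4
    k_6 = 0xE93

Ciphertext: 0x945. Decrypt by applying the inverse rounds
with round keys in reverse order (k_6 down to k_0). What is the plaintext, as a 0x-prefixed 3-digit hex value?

s_0 = ciphertext = 0x945
s_1 = InvRound(s_0, k_6) = 0xDFF
s_2 = InvRound(s_1, k_5) = 0x8A1
s_3 = InvRound(s_2, k_4) = 0x360
s_4 = InvRound(s_3, k_3) = 0x83F
s_5 = InvRound(s_4, k_2) = 0xC6D
s_6 = InvRound(s_5, k_1) = 0xDC1
s_7 = InvRound(s_6, k_0) = 0x109

0x109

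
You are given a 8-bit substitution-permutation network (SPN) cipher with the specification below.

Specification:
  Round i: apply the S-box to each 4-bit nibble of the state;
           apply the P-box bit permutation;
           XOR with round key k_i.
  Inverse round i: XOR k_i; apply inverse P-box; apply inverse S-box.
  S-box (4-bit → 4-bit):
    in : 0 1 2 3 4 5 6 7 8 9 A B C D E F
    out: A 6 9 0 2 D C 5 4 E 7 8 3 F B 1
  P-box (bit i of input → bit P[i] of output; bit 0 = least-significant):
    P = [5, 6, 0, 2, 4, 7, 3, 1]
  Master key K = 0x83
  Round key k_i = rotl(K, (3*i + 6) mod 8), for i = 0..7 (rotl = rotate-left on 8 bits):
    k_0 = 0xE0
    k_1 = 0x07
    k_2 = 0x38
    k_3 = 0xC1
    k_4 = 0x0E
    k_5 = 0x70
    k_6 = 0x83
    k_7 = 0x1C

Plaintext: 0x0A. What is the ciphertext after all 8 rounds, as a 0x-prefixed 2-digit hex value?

0xAA

s_0 = plaintext = 0x0A
s_1 = Round(s_0, k_0) = 0x03
s_2 = Round(s_1, k_1) = 0x85
s_3 = Round(s_2, k_2) = 0x15
s_4 = Round(s_3, k_3) = 0x6C
s_5 = Round(s_4, k_4) = 0x64
s_6 = Round(s_5, k_5) = 0x3A
s_7 = Round(s_6, k_6) = 0xE2
s_8 = Round(s_7, k_7) = 0xAA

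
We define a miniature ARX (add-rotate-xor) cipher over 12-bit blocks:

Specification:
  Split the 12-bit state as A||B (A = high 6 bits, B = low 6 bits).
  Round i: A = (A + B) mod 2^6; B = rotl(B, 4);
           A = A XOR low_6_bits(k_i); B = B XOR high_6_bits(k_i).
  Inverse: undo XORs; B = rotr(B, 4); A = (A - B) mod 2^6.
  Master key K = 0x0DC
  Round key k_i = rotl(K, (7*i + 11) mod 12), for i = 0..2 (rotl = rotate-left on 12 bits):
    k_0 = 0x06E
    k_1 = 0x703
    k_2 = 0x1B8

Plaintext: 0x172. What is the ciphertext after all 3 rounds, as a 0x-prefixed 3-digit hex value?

0xD37

s_0 = plaintext = 0x172
s_1 = Round(s_0, k_0) = 0x66D
s_2 = Round(s_1, k_1) = 0x147
s_3 = Round(s_2, k_2) = 0xD37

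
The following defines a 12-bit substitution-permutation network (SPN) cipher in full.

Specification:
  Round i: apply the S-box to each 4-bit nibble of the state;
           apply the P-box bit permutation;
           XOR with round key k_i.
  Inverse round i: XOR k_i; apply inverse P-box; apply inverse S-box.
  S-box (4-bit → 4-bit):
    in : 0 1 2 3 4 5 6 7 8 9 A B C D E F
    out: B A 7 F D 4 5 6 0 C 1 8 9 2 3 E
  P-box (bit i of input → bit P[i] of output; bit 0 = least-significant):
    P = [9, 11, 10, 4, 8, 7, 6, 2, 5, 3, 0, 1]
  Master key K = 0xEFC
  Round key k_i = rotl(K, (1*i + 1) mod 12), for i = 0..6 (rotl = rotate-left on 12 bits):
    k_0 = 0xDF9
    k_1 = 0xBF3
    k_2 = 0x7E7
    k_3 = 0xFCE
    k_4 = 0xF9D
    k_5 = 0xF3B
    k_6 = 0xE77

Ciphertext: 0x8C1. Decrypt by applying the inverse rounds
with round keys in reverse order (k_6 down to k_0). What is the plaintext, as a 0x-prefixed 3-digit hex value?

0x383

s_0 = ciphertext = 0x8C1
s_1 = InvRound(s_0, k_6) = 0xC14
s_2 = InvRound(s_1, k_5) = 0x3CA
s_3 = InvRound(s_2, k_4) = 0x99F
s_4 = InvRound(s_3, k_3) = 0x554
s_5 = InvRound(s_4, k_2) = 0x4DC
s_6 = InvRound(s_5, k_1) = 0x3C2
s_7 = InvRound(s_6, k_0) = 0x383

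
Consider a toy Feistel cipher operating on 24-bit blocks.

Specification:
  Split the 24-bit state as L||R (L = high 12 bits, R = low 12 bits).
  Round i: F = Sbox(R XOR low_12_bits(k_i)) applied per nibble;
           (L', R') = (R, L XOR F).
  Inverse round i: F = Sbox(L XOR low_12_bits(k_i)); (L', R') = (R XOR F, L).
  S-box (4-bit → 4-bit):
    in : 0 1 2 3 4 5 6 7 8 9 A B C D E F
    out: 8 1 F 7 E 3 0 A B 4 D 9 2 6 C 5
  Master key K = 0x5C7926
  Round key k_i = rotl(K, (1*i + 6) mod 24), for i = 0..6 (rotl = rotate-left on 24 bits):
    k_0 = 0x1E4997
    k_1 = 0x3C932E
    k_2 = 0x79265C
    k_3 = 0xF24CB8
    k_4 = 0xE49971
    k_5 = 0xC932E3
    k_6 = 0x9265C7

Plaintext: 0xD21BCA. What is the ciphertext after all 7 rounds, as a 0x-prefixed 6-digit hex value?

s_0 = plaintext = 0xD21BCA
s_1 = Round(s_0, k_0) = 0xBCA217
s_2 = Round(s_1, k_1) = 0x217ABE
s_3 = Round(s_2, k_2) = 0xABE0D8
s_4 = Round(s_3, k_3) = 0x0D88B6
s_5 = Round(s_4, k_4) = 0x8B61F2
s_6 = Round(s_5, k_5) = 0x1F2FA7
s_7 = Round(s_6, k_6) = 0xFA7CFA

0xFA7CFA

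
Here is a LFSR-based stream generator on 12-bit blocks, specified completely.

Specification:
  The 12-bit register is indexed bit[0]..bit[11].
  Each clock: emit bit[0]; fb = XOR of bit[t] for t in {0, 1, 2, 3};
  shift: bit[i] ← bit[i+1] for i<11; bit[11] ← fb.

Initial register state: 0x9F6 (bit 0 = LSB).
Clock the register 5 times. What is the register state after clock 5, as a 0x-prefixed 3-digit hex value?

0x74F

reg_0 = 0x9F6
clock 1: out=0, reg = 0x4FB
clock 2: out=1, reg = 0xA7D
clock 3: out=1, reg = 0xD3E
clock 4: out=0, reg = 0xE9F
clock 5: out=1, reg = 0x74F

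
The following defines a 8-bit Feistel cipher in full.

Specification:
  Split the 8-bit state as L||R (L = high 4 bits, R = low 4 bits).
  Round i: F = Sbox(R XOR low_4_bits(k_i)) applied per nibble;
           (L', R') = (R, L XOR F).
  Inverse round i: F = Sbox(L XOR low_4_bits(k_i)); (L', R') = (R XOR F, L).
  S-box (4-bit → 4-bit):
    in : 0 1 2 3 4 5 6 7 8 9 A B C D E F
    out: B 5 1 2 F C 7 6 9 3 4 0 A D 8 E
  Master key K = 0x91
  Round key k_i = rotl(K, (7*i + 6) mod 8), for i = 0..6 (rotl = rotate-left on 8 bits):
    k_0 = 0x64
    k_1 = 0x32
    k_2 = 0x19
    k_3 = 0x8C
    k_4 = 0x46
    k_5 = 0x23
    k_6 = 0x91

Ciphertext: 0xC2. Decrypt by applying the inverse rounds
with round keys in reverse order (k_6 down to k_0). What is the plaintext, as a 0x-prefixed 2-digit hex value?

s_0 = ciphertext = 0xC2
s_1 = InvRound(s_0, k_6) = 0xFC
s_2 = InvRound(s_1, k_5) = 0x6F
s_3 = InvRound(s_2, k_4) = 0x46
s_4 = InvRound(s_3, k_3) = 0xF4
s_5 = InvRound(s_4, k_2) = 0x3F
s_6 = InvRound(s_5, k_1) = 0xA3
s_7 = InvRound(s_6, k_0) = 0xBA

0xBA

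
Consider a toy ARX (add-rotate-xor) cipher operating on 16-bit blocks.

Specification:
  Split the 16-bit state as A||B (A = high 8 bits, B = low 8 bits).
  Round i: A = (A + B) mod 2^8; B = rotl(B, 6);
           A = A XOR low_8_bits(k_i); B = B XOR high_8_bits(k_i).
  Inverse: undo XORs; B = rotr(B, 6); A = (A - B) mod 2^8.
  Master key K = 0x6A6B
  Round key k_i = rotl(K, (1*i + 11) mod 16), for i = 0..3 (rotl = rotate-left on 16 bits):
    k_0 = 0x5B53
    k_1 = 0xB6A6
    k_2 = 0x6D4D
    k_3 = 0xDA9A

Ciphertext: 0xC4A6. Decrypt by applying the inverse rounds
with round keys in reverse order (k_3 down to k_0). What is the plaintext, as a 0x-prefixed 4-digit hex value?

s_0 = ciphertext = 0xC4A6
s_1 = InvRound(s_0, k_3) = 0x6DF1
s_2 = InvRound(s_1, k_2) = 0xAE72
s_3 = InvRound(s_2, k_1) = 0xF513
s_4 = InvRound(s_3, k_0) = 0x8521

0x8521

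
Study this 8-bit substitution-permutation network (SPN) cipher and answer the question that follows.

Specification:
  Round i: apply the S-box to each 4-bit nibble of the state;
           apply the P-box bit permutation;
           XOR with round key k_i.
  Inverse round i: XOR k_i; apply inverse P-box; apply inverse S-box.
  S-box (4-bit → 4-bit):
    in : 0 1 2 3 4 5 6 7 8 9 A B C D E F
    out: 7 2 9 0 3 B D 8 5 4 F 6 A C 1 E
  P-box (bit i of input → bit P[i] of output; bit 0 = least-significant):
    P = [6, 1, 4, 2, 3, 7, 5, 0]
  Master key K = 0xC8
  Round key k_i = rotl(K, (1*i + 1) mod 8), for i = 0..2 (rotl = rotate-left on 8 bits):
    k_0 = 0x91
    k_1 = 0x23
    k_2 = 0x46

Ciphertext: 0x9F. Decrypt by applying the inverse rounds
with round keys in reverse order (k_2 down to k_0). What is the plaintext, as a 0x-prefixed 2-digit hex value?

0xF8

s_0 = ciphertext = 0x9F
s_1 = InvRound(s_0, k_2) = 0x58
s_2 = InvRound(s_1, k_1) = 0x60
s_3 = InvRound(s_2, k_0) = 0xF8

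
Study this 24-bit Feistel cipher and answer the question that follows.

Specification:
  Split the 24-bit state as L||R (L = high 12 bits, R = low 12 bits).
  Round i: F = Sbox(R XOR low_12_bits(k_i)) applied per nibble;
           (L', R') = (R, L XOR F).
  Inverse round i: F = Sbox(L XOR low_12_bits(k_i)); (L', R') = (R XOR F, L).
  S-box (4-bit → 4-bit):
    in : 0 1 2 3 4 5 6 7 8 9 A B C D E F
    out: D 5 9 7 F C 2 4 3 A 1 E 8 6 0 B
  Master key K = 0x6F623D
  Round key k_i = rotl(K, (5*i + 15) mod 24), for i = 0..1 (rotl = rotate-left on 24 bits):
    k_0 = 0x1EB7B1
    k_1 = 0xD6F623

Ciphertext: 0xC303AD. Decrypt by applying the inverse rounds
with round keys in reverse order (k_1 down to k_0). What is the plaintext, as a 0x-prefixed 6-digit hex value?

0x0CE2FA

s_0 = ciphertext = 0xC303AD
s_1 = InvRound(s_0, k_1) = 0x2FAC30
s_2 = InvRound(s_1, k_0) = 0x0CE2FA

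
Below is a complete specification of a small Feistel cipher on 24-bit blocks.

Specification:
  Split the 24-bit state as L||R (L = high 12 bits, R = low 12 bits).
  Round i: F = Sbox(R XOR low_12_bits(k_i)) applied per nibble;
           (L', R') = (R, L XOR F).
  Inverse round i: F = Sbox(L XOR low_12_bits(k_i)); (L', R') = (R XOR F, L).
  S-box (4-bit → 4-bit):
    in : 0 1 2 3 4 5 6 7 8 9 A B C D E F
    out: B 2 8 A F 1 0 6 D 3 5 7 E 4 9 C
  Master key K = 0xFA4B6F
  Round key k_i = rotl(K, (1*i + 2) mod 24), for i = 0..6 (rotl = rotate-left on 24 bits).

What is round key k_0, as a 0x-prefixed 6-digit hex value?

0xE92DBF

K = 0xFA4B6F
k_0 = rotl(K, (1*0+2) mod 24) = rotl(K, 2) = 0xE92DBF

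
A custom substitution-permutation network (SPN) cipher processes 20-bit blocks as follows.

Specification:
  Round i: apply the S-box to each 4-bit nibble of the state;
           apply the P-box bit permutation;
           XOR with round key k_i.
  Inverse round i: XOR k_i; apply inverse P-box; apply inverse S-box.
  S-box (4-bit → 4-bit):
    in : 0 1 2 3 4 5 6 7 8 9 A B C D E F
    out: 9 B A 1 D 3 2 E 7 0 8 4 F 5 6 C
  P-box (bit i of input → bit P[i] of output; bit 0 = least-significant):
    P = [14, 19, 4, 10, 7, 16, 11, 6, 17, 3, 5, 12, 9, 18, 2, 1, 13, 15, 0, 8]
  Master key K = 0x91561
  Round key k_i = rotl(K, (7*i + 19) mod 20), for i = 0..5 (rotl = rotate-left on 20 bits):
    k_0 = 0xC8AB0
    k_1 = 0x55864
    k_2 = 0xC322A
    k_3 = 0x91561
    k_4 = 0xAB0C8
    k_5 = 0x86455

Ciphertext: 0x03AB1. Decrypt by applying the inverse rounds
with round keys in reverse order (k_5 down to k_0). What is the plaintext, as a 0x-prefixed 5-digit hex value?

0x73FB4

s_0 = ciphertext = 0x03AB1
s_1 = InvRound(s_0, k_5) = 0x9DF41
s_2 = InvRound(s_1, k_4) = 0x43580
s_3 = InvRound(s_2, k_3) = 0xD6B16
s_4 = InvRound(s_3, k_2) = 0xAB7ED
s_5 = InvRound(s_4, k_1) = 0xC5581
s_6 = InvRound(s_5, k_0) = 0x73FB4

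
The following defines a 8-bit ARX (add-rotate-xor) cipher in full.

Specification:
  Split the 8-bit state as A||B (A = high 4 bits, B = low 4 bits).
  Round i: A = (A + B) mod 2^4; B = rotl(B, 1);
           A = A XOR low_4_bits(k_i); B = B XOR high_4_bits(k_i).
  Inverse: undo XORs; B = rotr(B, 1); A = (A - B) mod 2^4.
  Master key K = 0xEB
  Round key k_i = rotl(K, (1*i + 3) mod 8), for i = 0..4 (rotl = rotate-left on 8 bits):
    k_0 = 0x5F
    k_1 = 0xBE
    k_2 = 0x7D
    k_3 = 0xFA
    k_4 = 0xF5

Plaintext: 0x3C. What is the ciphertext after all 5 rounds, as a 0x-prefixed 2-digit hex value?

0xAC

s_0 = plaintext = 0x3C
s_1 = Round(s_0, k_0) = 0x0C
s_2 = Round(s_1, k_1) = 0x22
s_3 = Round(s_2, k_2) = 0x93
s_4 = Round(s_3, k_3) = 0x69
s_5 = Round(s_4, k_4) = 0xAC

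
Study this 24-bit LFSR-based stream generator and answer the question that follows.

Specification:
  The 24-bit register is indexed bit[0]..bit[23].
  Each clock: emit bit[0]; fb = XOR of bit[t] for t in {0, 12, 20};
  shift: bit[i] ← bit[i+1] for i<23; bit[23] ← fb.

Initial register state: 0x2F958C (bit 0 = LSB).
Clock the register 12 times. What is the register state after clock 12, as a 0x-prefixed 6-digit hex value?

reg_0 = 0x2F958C
clock 1: out=0, reg = 0x97CAC6
clock 2: out=0, reg = 0xCBE563
clock 3: out=1, reg = 0xE5F2B1
clock 4: out=1, reg = 0x72F958
clock 5: out=0, reg = 0x397CAC
clock 6: out=0, reg = 0x1CBE56
clock 7: out=0, reg = 0x0E5F2B
clock 8: out=1, reg = 0x072F95
clock 9: out=1, reg = 0x8397CA
clock 10: out=0, reg = 0xC1CBE5
clock 11: out=1, reg = 0xE0E5F2
clock 12: out=0, reg = 0x7072F9

0x7072F9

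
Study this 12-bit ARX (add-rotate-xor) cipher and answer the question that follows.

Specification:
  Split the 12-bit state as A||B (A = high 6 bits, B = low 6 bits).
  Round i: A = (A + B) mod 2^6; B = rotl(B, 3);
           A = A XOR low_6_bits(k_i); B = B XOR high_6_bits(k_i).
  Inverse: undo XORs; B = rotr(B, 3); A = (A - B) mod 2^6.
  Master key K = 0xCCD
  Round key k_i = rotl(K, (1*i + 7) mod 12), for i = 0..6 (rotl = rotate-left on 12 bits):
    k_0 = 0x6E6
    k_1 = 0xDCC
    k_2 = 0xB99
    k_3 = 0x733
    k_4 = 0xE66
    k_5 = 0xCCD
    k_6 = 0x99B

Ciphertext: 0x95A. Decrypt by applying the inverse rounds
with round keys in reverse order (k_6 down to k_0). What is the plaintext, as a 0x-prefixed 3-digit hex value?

s_0 = ciphertext = 0x95A
s_1 = InvRound(s_0, k_6) = 0x5E7
s_2 = InvRound(s_1, k_5) = 0xE22
s_3 = InvRound(s_2, k_4) = 0x0DB
s_4 = InvRound(s_3, k_3) = 0xE38
s_5 = InvRound(s_4, k_2) = 0xBF2
s_6 = InvRound(s_5, k_1) = 0xEE8
s_7 = InvRound(s_6, k_0) = 0xFDE

0xFDE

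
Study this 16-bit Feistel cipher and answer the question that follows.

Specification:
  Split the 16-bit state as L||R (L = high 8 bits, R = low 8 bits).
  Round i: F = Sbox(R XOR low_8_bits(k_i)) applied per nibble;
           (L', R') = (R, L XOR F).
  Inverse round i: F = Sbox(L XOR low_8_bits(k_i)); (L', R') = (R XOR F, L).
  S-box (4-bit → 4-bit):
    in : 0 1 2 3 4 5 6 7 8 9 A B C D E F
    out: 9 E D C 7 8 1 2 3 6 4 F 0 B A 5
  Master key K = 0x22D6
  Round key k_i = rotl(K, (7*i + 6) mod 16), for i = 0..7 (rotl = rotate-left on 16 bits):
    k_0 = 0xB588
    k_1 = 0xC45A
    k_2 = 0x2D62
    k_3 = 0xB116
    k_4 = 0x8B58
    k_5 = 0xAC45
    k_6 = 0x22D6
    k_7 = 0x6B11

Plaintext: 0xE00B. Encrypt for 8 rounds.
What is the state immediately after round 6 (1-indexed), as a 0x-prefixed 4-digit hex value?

s_0 = plaintext = 0xE00B
s_1 = Round(s_0, k_0) = 0x0BDC
s_2 = Round(s_1, k_1) = 0xDC3A
s_3 = Round(s_2, k_2) = 0x3A5F
s_4 = Round(s_3, k_3) = 0x5F4C
s_5 = Round(s_4, k_4) = 0x4CB8
s_6 = Round(s_5, k_5) = 0xB817
s_7 = Round(s_6, k_6) = 0x17B6
s_8 = Round(s_7, k_7) = 0xB655

0xB817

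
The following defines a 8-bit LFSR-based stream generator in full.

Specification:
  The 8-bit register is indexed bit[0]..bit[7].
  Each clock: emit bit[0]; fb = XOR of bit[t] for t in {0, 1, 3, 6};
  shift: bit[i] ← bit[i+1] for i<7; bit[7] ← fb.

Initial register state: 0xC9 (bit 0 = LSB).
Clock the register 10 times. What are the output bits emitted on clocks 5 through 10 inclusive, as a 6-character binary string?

reg_0 = 0xC9
clock 1: out=1, reg = 0xE4
clock 2: out=0, reg = 0xF2
clock 3: out=0, reg = 0x79
clock 4: out=1, reg = 0xBC
clock 5: out=0, reg = 0xDE
clock 6: out=0, reg = 0xEF
clock 7: out=1, reg = 0x77
clock 8: out=1, reg = 0xBB
clock 9: out=1, reg = 0xDD
clock 10: out=1, reg = 0xEE

001111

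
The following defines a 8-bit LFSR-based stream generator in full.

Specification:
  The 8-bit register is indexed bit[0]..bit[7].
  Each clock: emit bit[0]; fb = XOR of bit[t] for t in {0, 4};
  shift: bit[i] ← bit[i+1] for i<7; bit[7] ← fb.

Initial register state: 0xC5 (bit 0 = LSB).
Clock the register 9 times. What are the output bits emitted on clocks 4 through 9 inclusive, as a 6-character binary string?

000111

reg_0 = 0xC5
clock 1: out=1, reg = 0xE2
clock 2: out=0, reg = 0x71
clock 3: out=1, reg = 0x38
clock 4: out=0, reg = 0x9C
clock 5: out=0, reg = 0xCE
clock 6: out=0, reg = 0x67
clock 7: out=1, reg = 0xB3
clock 8: out=1, reg = 0x59
clock 9: out=1, reg = 0x2C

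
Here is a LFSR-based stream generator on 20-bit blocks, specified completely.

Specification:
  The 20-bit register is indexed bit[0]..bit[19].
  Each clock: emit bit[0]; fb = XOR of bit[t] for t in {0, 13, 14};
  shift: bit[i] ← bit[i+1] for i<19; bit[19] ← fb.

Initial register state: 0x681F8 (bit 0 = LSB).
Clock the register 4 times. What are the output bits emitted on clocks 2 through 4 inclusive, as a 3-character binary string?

001

reg_0 = 0x681F8
clock 1: out=0, reg = 0x340FC
clock 2: out=0, reg = 0x9A07E
clock 3: out=0, reg = 0xCD03F
clock 4: out=1, reg = 0x6681F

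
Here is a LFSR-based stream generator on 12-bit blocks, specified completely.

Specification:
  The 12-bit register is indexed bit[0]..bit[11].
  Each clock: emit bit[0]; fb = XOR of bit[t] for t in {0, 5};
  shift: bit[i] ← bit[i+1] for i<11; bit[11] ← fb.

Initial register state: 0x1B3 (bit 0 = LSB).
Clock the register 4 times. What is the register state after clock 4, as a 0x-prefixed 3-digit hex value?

reg_0 = 0x1B3
clock 1: out=1, reg = 0x0D9
clock 2: out=1, reg = 0x86C
clock 3: out=0, reg = 0xC36
clock 4: out=0, reg = 0xE1B

0xE1B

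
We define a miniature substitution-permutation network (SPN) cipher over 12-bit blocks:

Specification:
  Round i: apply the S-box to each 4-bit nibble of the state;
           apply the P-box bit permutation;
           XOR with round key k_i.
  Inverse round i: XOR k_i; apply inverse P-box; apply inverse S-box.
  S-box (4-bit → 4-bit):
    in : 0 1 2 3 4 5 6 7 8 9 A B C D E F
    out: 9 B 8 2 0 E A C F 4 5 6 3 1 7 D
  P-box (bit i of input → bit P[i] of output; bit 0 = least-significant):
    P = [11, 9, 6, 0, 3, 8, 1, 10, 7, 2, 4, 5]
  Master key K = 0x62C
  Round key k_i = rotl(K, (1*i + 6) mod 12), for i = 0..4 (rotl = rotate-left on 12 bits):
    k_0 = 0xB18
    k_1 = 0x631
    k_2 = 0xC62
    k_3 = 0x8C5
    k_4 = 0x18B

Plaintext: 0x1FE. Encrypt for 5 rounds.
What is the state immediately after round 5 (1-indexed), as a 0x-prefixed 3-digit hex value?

0x9F4

s_0 = plaintext = 0x1FE
s_1 = Round(s_0, k_0) = 0x5F6
s_2 = Round(s_1, k_1) = 0x00E
s_3 = Round(s_2, k_2) = 0x28A
s_4 = Round(s_3, k_3) = 0x5AF
s_5 = Round(s_4, k_4) = 0x9F4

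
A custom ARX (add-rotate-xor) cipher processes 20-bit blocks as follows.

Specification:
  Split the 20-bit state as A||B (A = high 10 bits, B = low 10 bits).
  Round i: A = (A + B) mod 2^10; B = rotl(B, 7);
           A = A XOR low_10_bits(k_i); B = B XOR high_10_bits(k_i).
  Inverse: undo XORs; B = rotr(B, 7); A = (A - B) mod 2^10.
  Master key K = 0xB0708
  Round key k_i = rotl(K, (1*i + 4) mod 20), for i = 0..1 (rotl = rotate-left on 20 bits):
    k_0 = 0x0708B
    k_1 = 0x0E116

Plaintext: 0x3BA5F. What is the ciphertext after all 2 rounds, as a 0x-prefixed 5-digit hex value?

0xA2FC2

s_0 = plaintext = 0x3BA5F
s_1 = Round(s_0, k_0) = 0xF1BD7
s_2 = Round(s_1, k_1) = 0xA2FC2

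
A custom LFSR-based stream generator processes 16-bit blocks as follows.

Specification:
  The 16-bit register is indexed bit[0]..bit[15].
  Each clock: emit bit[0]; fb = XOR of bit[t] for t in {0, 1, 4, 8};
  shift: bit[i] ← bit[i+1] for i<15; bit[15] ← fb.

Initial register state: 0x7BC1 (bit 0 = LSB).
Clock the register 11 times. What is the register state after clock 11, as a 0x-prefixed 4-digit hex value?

reg_0 = 0x7BC1
clock 1: out=1, reg = 0x3DE0
clock 2: out=0, reg = 0x9EF0
clock 3: out=0, reg = 0xCF78
clock 4: out=0, reg = 0x67BC
clock 5: out=0, reg = 0x33DE
clock 6: out=0, reg = 0x99EF
clock 7: out=1, reg = 0xCCF7
clock 8: out=1, reg = 0xE67B
clock 9: out=1, reg = 0xF33D
clock 10: out=1, reg = 0xF99E
clock 11: out=0, reg = 0xFCCF

0xFCCF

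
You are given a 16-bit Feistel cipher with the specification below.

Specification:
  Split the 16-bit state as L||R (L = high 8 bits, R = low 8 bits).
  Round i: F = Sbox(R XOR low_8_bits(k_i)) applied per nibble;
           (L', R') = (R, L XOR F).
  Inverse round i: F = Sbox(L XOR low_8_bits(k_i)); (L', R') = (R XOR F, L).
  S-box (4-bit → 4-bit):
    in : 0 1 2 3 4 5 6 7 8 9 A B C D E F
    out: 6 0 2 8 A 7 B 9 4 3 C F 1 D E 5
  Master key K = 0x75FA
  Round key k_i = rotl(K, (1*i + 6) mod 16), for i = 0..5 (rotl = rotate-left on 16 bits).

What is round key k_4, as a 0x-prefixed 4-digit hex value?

0xE9D7

K = 0x75FA
k_0 = rotl(K, (1*0+6) mod 16) = rotl(K, 6) = 0x7E9D
k_1 = rotl(K, (1*1+6) mod 16) = rotl(K, 7) = 0xFD3A
k_2 = rotl(K, (1*2+6) mod 16) = rotl(K, 8) = 0xFA75
k_3 = rotl(K, (1*3+6) mod 16) = rotl(K, 9) = 0xF4EB
k_4 = rotl(K, (1*4+6) mod 16) = rotl(K, 10) = 0xE9D7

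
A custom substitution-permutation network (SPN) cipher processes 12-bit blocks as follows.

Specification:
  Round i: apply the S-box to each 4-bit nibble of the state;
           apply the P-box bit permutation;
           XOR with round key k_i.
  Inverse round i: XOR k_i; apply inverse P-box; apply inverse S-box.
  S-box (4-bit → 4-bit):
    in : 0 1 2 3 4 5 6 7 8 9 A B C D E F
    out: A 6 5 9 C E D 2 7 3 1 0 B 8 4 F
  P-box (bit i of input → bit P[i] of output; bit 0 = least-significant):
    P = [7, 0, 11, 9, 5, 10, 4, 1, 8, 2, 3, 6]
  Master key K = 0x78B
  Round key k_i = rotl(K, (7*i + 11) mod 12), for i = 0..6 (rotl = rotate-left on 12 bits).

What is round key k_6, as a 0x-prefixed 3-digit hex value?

0x16F

K = 0x78B
k_0 = rotl(K, (7*0+11) mod 12) = rotl(K, 11) = 0xBC5
k_1 = rotl(K, (7*1+11) mod 12) = rotl(K, 6) = 0x2DE
k_2 = rotl(K, (7*2+11) mod 12) = rotl(K, 1) = 0xF16
k_3 = rotl(K, (7*3+11) mod 12) = rotl(K, 8) = 0xB78
k_4 = rotl(K, (7*4+11) mod 12) = rotl(K, 3) = 0xC5B
k_5 = rotl(K, (7*5+11) mod 12) = rotl(K, 10) = 0xDE2
k_6 = rotl(K, (7*6+11) mod 12) = rotl(K, 5) = 0x16F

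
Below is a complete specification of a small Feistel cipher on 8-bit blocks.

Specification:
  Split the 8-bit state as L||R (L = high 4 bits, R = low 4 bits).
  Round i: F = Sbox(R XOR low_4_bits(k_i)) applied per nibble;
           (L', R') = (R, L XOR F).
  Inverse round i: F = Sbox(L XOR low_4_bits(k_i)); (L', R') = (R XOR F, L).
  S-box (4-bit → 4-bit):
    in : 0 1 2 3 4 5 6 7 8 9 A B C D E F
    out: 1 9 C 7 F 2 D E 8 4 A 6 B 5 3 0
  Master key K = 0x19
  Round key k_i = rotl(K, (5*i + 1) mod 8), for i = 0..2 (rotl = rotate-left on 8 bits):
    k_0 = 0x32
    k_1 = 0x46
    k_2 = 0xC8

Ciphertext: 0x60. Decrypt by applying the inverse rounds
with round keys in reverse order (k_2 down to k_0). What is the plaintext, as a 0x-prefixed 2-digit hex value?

0xE4

s_0 = ciphertext = 0x60
s_1 = InvRound(s_0, k_2) = 0x36
s_2 = InvRound(s_1, k_1) = 0x43
s_3 = InvRound(s_2, k_0) = 0xE4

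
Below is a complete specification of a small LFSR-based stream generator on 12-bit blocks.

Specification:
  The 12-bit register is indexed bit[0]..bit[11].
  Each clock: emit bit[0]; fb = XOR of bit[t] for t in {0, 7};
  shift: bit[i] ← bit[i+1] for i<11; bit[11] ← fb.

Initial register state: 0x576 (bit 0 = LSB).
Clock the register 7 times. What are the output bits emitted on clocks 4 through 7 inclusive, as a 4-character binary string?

reg_0 = 0x576
clock 1: out=0, reg = 0x2BB
clock 2: out=1, reg = 0x15D
clock 3: out=1, reg = 0x8AE
clock 4: out=0, reg = 0xC57
clock 5: out=1, reg = 0xE2B
clock 6: out=1, reg = 0xF15
clock 7: out=1, reg = 0xF8A

0111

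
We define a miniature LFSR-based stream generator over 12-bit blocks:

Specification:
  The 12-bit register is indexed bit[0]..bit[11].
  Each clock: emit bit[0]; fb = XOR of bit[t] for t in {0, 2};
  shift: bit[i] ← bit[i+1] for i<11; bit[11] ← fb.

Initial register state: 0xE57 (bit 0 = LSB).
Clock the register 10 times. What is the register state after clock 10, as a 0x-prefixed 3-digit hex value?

reg_0 = 0xE57
clock 1: out=1, reg = 0x72B
clock 2: out=1, reg = 0xB95
clock 3: out=1, reg = 0x5CA
clock 4: out=0, reg = 0x2E5
clock 5: out=1, reg = 0x172
clock 6: out=0, reg = 0x0B9
clock 7: out=1, reg = 0x85C
clock 8: out=0, reg = 0xC2E
clock 9: out=0, reg = 0xE17
clock 10: out=1, reg = 0x70B

0x70B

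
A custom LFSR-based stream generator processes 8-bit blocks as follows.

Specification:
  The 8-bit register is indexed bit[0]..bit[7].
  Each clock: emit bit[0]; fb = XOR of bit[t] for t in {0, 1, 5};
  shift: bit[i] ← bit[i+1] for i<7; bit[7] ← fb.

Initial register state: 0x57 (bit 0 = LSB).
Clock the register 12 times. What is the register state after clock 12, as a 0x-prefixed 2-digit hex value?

reg_0 = 0x57
clock 1: out=1, reg = 0x2B
clock 2: out=1, reg = 0x95
clock 3: out=1, reg = 0xCA
clock 4: out=0, reg = 0xE5
clock 5: out=1, reg = 0x72
clock 6: out=0, reg = 0x39
clock 7: out=1, reg = 0x1C
clock 8: out=0, reg = 0x0E
clock 9: out=0, reg = 0x87
clock 10: out=1, reg = 0x43
clock 11: out=1, reg = 0x21
clock 12: out=1, reg = 0x10

0x10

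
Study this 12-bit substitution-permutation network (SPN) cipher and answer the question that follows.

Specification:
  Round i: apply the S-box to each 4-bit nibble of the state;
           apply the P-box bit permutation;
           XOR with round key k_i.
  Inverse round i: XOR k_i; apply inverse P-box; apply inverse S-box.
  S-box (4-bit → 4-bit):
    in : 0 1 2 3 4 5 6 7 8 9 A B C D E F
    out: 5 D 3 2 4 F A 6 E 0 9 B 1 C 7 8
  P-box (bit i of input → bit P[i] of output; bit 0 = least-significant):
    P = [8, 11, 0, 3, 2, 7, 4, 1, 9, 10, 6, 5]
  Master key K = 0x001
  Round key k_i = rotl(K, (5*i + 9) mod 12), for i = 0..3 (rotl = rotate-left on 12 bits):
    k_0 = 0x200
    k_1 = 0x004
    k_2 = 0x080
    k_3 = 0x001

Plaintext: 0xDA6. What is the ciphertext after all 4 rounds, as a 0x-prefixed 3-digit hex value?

0xE46

s_0 = plaintext = 0xDA6
s_1 = Round(s_0, k_0) = 0xA6E
s_2 = Round(s_1, k_1) = 0xBA7
s_3 = Round(s_2, k_2) = 0xEA7
s_4 = Round(s_3, k_3) = 0xE46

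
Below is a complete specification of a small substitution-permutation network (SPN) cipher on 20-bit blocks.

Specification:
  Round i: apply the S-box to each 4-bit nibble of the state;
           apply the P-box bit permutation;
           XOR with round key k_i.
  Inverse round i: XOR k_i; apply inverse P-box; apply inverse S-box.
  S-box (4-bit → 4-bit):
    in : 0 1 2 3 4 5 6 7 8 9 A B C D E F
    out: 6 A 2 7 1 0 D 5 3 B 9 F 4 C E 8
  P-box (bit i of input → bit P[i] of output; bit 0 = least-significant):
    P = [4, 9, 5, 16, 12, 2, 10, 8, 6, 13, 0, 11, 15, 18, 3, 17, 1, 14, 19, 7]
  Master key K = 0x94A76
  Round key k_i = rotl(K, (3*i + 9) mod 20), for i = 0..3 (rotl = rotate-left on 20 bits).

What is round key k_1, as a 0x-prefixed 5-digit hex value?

0x7694A

K = 0x94A76
k_0 = rotl(K, (3*0+9) mod 20) = rotl(K, 9) = 0x4ED29
k_1 = rotl(K, (3*1+9) mod 20) = rotl(K, 12) = 0x7694A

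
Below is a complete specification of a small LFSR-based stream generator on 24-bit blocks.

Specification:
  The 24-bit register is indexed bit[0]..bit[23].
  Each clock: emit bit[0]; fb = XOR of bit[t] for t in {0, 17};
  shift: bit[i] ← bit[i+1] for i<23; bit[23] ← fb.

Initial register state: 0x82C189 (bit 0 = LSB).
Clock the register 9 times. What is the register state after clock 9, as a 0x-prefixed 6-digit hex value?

reg_0 = 0x82C189
clock 1: out=1, reg = 0x4160C4
clock 2: out=0, reg = 0x20B062
clock 3: out=0, reg = 0x105831
clock 4: out=1, reg = 0x882C18
clock 5: out=0, reg = 0x44160C
clock 6: out=0, reg = 0x220B06
clock 7: out=0, reg = 0x910583
clock 8: out=1, reg = 0xC882C1
clock 9: out=1, reg = 0xE44160

0xE44160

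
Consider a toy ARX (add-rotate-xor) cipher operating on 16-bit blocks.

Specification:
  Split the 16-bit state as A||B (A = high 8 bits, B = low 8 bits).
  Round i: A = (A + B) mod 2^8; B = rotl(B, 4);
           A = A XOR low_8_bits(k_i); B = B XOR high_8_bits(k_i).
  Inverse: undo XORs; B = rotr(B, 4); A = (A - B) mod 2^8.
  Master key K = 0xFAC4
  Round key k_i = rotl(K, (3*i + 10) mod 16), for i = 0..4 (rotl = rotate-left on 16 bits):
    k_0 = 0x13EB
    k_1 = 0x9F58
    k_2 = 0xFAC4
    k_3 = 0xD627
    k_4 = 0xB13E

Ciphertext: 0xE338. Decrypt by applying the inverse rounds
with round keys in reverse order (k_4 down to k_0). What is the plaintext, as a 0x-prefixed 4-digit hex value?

0x224F

s_0 = ciphertext = 0xE338
s_1 = InvRound(s_0, k_4) = 0x4598
s_2 = InvRound(s_1, k_3) = 0x7EE4
s_3 = InvRound(s_2, k_2) = 0xD9E1
s_4 = InvRound(s_3, k_1) = 0x9AE7
s_5 = InvRound(s_4, k_0) = 0x224F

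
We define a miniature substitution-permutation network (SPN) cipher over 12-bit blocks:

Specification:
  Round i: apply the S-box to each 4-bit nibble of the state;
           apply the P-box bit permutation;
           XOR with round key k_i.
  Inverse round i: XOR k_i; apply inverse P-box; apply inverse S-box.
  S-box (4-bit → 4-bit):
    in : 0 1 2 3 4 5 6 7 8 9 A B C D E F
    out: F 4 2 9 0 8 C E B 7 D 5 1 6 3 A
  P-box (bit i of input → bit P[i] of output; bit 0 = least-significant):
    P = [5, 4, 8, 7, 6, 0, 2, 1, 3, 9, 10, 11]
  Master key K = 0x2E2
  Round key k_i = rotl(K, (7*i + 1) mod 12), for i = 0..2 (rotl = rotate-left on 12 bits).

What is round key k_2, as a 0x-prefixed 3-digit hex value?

K = 0x2E2
k_0 = rotl(K, (7*0+1) mod 12) = rotl(K, 1) = 0x5C4
k_1 = rotl(K, (7*1+1) mod 12) = rotl(K, 8) = 0x22E
k_2 = rotl(K, (7*2+1) mod 12) = rotl(K, 3) = 0x711

0x711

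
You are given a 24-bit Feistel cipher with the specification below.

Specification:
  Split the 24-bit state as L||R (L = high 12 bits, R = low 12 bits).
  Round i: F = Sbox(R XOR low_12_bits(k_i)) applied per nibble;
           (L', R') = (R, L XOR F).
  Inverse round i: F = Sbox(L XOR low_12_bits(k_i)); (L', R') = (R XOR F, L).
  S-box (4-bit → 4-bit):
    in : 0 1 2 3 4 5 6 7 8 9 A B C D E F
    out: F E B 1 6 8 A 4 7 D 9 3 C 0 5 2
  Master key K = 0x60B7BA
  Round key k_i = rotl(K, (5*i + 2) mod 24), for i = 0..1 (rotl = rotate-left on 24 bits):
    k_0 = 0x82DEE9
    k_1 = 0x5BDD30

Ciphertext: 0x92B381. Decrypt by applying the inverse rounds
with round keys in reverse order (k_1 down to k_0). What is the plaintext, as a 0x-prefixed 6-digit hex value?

0xA58562

s_0 = ciphertext = 0x92B381
s_1 = InvRound(s_0, k_1) = 0x56292B
s_2 = InvRound(s_1, k_0) = 0xA58562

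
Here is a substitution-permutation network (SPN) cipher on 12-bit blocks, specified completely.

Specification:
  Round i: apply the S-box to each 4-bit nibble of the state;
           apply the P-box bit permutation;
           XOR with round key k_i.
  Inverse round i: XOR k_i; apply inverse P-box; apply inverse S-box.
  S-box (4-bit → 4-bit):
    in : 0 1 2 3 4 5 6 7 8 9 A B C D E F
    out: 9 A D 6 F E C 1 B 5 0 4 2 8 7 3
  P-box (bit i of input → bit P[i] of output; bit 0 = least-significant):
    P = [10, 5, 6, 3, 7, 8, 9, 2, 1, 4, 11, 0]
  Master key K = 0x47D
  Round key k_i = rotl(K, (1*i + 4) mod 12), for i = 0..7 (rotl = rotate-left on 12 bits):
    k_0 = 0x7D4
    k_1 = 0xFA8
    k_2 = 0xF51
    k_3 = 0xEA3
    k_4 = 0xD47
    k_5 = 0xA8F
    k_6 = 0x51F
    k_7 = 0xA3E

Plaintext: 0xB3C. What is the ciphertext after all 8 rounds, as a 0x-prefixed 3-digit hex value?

0x4A3

s_0 = plaintext = 0xB3C
s_1 = Round(s_0, k_0) = 0xCF4
s_2 = Round(s_1, k_1) = 0xA50
s_3 = Round(s_2, k_2) = 0x85D
s_4 = Round(s_3, k_3) = 0xDBC
s_5 = Round(s_4, k_4) = 0xF66
s_6 = Round(s_5, k_5) = 0x8D1
s_7 = Round(s_6, k_6) = 0x520
s_8 = Round(s_7, k_7) = 0x4A3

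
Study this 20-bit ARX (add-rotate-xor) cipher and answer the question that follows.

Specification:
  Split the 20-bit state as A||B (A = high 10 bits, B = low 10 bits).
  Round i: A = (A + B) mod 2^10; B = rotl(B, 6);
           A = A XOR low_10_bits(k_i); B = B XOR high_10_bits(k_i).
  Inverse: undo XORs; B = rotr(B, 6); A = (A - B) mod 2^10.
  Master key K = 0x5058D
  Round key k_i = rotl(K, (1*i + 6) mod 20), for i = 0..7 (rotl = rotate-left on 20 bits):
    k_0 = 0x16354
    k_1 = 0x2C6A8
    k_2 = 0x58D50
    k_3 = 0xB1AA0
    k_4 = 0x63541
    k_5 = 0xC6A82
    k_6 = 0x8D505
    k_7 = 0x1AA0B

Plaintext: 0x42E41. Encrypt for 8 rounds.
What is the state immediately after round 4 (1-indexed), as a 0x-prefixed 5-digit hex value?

0xDD8DB

s_0 = plaintext = 0x42E41
s_1 = Round(s_0, k_0) = 0x0603C
s_2 = Round(s_1, k_1) = 0xBF3B2
s_3 = Round(s_2, k_2) = 0xFF9D8
s_4 = Round(s_3, k_3) = 0xDD8DB
s_5 = Round(s_4, k_4) = 0x44340
s_6 = Round(s_5, k_5) = 0xB4B2E
s_7 = Round(s_6, k_6) = 0xC1587
s_8 = Round(s_7, k_7) = 0xA1DB2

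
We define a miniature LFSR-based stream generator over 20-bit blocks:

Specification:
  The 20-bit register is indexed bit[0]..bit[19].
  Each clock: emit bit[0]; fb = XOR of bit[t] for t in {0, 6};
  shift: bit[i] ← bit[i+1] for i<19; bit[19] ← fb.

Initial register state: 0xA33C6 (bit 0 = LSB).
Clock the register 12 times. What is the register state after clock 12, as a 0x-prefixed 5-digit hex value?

reg_0 = 0xA33C6
clock 1: out=0, reg = 0xD19E3
clock 2: out=1, reg = 0x68CF1
clock 3: out=1, reg = 0x34678
clock 4: out=0, reg = 0x9A33C
clock 5: out=0, reg = 0x4D19E
clock 6: out=0, reg = 0x268CF
clock 7: out=1, reg = 0x13467
clock 8: out=1, reg = 0x09A33
clock 9: out=1, reg = 0x84D19
clock 10: out=1, reg = 0xC268C
clock 11: out=0, reg = 0x61346
clock 12: out=0, reg = 0xB09A3

0xB09A3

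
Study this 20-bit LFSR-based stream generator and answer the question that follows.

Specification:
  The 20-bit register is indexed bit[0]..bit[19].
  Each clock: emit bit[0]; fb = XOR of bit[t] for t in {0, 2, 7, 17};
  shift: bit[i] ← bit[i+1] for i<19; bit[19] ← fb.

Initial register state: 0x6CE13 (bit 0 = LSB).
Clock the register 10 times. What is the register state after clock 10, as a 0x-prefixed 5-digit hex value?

reg_0 = 0x6CE13
clock 1: out=1, reg = 0x36709
clock 2: out=1, reg = 0x1B384
clock 3: out=0, reg = 0x0D9C2
clock 4: out=0, reg = 0x86CE1
clock 5: out=1, reg = 0x43670
clock 6: out=0, reg = 0x21B38
clock 7: out=0, reg = 0x90D9C
clock 8: out=0, reg = 0x486CE
clock 9: out=0, reg = 0x24367
clock 10: out=1, reg = 0x921B3

0x921B3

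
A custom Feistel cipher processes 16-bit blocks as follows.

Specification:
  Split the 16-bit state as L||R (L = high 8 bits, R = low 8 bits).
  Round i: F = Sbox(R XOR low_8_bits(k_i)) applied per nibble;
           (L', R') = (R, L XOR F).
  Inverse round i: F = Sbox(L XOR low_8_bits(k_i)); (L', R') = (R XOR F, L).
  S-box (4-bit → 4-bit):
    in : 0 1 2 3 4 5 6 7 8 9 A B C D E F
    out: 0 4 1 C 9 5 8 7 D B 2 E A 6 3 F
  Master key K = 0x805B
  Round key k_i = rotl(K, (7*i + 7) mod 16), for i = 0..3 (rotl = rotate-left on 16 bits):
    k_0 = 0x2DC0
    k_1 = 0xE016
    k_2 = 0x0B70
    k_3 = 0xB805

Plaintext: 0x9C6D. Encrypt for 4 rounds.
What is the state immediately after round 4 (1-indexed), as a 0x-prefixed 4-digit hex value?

0x7D3A

s_0 = plaintext = 0x9C6D
s_1 = Round(s_0, k_0) = 0x6DBA
s_2 = Round(s_1, k_1) = 0xBA47
s_3 = Round(s_2, k_2) = 0x477D
s_4 = Round(s_3, k_3) = 0x7D3A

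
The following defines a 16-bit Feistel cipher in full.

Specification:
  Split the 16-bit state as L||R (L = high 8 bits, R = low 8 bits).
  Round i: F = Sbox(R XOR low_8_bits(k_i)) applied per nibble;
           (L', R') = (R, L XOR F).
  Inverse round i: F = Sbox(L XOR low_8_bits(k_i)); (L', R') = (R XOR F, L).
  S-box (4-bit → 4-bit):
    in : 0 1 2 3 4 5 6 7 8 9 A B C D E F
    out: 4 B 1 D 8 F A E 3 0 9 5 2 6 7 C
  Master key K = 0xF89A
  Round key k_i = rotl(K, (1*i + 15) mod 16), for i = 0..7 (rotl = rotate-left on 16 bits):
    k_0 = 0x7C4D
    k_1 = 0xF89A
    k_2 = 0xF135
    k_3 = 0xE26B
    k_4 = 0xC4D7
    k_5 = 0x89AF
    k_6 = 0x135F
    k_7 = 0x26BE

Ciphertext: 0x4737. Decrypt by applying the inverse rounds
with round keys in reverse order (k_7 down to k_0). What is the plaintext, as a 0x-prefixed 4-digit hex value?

s_0 = ciphertext = 0x4737
s_1 = InvRound(s_0, k_7) = 0xF747
s_2 = InvRound(s_1, k_6) = 0xD4F7
s_3 = InvRound(s_2, k_5) = 0x12D4
s_4 = InvRound(s_3, k_4) = 0xFB12
s_5 = InvRound(s_4, k_3) = 0x16FB
s_6 = InvRound(s_5, k_2) = 0xE616
s_7 = InvRound(s_6, k_1) = 0xF4E6
s_8 = InvRound(s_7, k_0) = 0xB6F4

0xB6F4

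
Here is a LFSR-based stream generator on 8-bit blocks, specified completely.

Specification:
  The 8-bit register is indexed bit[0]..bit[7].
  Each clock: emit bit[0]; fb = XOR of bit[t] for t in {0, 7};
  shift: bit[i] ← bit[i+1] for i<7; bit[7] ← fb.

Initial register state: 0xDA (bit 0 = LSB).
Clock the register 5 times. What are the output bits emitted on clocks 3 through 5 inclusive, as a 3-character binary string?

reg_0 = 0xDA
clock 1: out=0, reg = 0xED
clock 2: out=1, reg = 0x76
clock 3: out=0, reg = 0x3B
clock 4: out=1, reg = 0x9D
clock 5: out=1, reg = 0x4E

011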